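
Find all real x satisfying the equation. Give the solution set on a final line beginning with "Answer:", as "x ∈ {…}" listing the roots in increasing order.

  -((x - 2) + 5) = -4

Step 1. [-((x - 2) + 5) = -4] leading − — multiply by −1, so neg: (x - 2) + 5 = 4.
Step 2. [(x - 2) + 5 = 4] peel the +5: subtract 5 from each side. So sub: x - 2 = -1.
Step 3. [x - 2 = -1] the outer -2 inverts by adding 2. So sub: x = 1.

Answer: x ∈ {1}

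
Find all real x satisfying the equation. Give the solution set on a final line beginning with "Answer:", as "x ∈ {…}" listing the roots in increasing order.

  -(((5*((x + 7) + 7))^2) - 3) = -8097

Step 1. [-(((5*((x + 7) + 7))^2) - 3) = -8097] LHS negated; negate both sides, so neg: ((5*((x + 7) + 7))^2) - 3 = 8097.
Step 2. [((5*((x + 7) + 7))^2) - 3 = 8097] the outer -3 inverts by adding 3. So sub: (5*((x + 7) + 7))^2 = 8100.
Step 3. [(5*((x + 7) + 7))^2 = 8100] 8100 ≥ 0, LHS is (·)² — take ±√. So sqrt: 5*((x + 7) + 7) = 90 or -90.
Step 4. [5*((x + 7) + 7) = 90 or -90] divide by the outer 5 ⇒ div: (x + 7) + 7 = 18 or -18.
Step 5. [(x + 7) + 7 = 18 or -18] the outer +7 inverts by subtracting 7 ⇒ sub: x + 7 = 11 or -25.
Step 6. [x + 7 = 11 or -25] the outer +7 inverts by subtracting 7, so sub: x = 4 or -32.

Answer: x ∈ {-32, 4}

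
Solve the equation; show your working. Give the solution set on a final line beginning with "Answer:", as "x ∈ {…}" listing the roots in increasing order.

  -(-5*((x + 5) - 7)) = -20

Step 1. [-(-5*((x + 5) - 7)) = -20] leading − — multiply by −1. So neg: -5*((x + 5) - 7) = 20.
Step 2. [-5*((x + 5) - 7) = 20] -5·(inner) — divide through by -5, so div: (x + 5) - 7 = -4.
Step 3. [(x + 5) - 7 = -4] -7 is outermost — add 7 both sides. So sub: x + 5 = 3.
Step 4. [x + 5 = 3] subtract 5: x sits inside (… + 5) ⇒ sub: x = -2.

Answer: x ∈ {-2}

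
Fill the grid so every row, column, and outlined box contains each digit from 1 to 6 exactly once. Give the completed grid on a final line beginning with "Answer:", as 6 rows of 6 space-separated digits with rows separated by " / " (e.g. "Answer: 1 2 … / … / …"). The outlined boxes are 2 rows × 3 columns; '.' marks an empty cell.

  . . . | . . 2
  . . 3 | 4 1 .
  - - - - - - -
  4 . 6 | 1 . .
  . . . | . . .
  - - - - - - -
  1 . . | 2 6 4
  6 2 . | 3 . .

Step 1. [r1c1∈{5}] r1c1 is down to just 5, so r1c1=5.
Step 2. [r4c4∈{5,6}] col 4 places 5 nowhere but r4c4. So r4c4=5.
Step 3. [r4c1∈{2,3}] 3 has one home in col 1: r4c1, so r4c1=3.
Step 4. [r1c2∈{1,4,6}] col 2 places 4 nowhere but r1c2. So r1c2=4.
Step 5. [r5c3∈{5}] only 5 remains possible at r5c3 ⇒ r5c3=5.
Step 6. [r3c5∈{2,3}] row 3 places 2 nowhere but r3c5 ⇒ r3c5=2.
Step 7. [r2c6∈{5,6}] r2c6 is the only open cell in row 2 admitting 5. So r2c6=5.
Step 8. [r1c3∈{1}] r1c3 is down to just 1 ⇒ r1c3=1.
Step 9. [r4c3∈{2}] nothing but 2 survives at r4c3 ⇒ r4c3=2.
Step 10. [r3c2∈{5}] r3c2 is down to just 5, so r3c2=5.
Step 11. [r2c1∈{2}] nothing but 2 survives at r2c1 ⇒ r2c1=2.
Step 12. [r4c5∈{4}] only 4 remains possible at r4c5, so r4c5=4.
Step 13. [r2c2∈{6}] r2c2's peers cover all but 6 ⇒ r2c2=6.
Step 14. [r6c3∈{4}] only 4 remains possible at r6c3 ⇒ r6c3=4.
Step 15. [r6c5∈{5}] r6c5 is down to just 5, so r6c5=5.
Step 16. [r4c2∈{1}] r4c2's peers cover all but 1 ⇒ r4c2=1.
Step 17. [r1c5∈{3}] nothing but 3 survives at r1c5, so r1c5=3.
Step 18. [r5c2∈{3}] r5c2 has the single candidate 3, so r5c2=3.
Step 19. [r1c4∈{6}] only 6 remains possible at r1c4 ⇒ r1c4=6.
Step 20. [r6c6∈{1}] r6c6's peers cover all but 1. So r6c6=1.
Step 21. [r4c6∈{6}] r4c6 has the single candidate 6, so r4c6=6.
Step 22. [r3c6∈{3}] only 3 remains possible at r3c6 ⇒ r3c6=3.

Answer: 5 4 1 6 3 2 / 2 6 3 4 1 5 / 4 5 6 1 2 3 / 3 1 2 5 4 6 / 1 3 5 2 6 4 / 6 2 4 3 5 1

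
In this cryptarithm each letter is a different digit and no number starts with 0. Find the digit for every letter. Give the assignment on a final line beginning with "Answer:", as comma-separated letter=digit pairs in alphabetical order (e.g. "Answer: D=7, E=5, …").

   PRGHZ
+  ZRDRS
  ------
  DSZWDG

Step 1. [col 1: Z + S ≡ G (mod 10)] Z=6 is one option consistent with column 1 (Z + S ≡ G (mod 10), carry-in 0) — take it. So Z=6.
Step 2. [col 1: Z + S ≡ G (mod 10)] no forcing yet in column 1 (carry-in 0); S=4 is free and consistent — try it ⇒ S=4.
Step 3. [col 1: Z + S ≡ G (mod 10)] column 1 reads Z+S+carry(0)=G with Z=6, S=4; with digits 4,6 already taken and all letters distinct, the only value for G is 0. So G=0.
Step 4. [col 2: H + R ≡ D (mod 10)] no forcing yet in column 2 (carry-in 1); D=1 is free and consistent — try it ⇒ D=1.
Step 5. [col 2: H + R ≡ D (mod 10)] column 2 (H + R ≡ D (mod 10), carry-in 1) doesn't pin R yet; pick R=3 and continue, so R=3.
Step 6. [col 2: H + R ≡ D (mod 10)] in column 2 we have H+R≡D with carry-in 1; given R=3, D=1 and digits 0,1,3,4,6 already taken and all letters distinct, that pins H to 7 ⇒ H=7.
Step 7. [col 3: G + D ≡ W (mod 10)] column 3: given G=0, D=1, carry-in 1, and digits 0,1,3,4,6,7 already taken and all letters distinct, G+D≡W (mod 10) forces W=2 ⇒ W=2.
Step 8. [col 5: P + Z ≡ S (mod 10)] in column 5 we have P+Z≡S with carry-in 0; given Z=6, S=4 and digits 0,1,2,3,4,6,7 already taken and all letters distinct, that pins P to 8. So P=8.

Answer: D=1, G=0, H=7, P=8, R=3, S=4, W=2, Z=6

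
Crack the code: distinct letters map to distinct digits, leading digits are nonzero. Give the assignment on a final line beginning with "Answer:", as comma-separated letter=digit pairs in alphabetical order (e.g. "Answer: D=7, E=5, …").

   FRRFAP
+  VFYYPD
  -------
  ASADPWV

Step 1. [col 1: P + D ≡ V (mod 10)] no forcing yet in column 1 (carry-in 0); D=9 is free and consistent — try it ⇒ D=9.
Step 2. [col 1: P + D ≡ V (mod 10)] column 1 (P + D ≡ V (mod 10), carry-in 0) doesn't pin V yet; pick V=5 and continue, so V=5.
Step 3. [col 1: P + D ≡ V (mod 10)] column 1: given D=9, V=5, carry-in 0, and digits 5,9 already taken and all letters distinct, P+D≡V (mod 10) forces P=6, so P=6.
Step 4. [col 2: A + P ≡ W (mod 10)] column 2 (A + P ≡ W (mod 10), carry-in 1) doesn't pin W yet; pick W=8 and continue ⇒ W=8.
Step 5. [col 2: A + P ≡ W (mod 10)] column 2: given P=6, W=8, carry-in 1, and digits 5,6,8,9 already taken and all letters distinct, A+P≡W (mod 10) forces A=1, so A=1.
Step 6. [col 3: F + Y ≡ P (mod 10)] no forcing yet in column 3 (carry-in 0); Y=2 is free and consistent — try it. So Y=2.
Step 7. [col 3: F + Y ≡ P (mod 10)] column 3 reads F+Y+carry(0)=P with Y=2, P=6; with digits 1,2,5,6,8,9 already taken and all letters distinct, the only value for F is 4, so F=4.
Step 8. [col 4: R + Y ≡ D (mod 10)] column 4 reads R+Y+carry(0)=D with Y=2, D=9; with digits 1,2,4,5,6,8,9 already taken and all letters distinct, the only value for R is 7. So R=7.
Step 9. [col 6: F + V ≡ S (mod 10)] column 6: given F=4, V=5, carry-in 1, and digits 1,2,4,5,6,7,8,9 already taken and all letters distinct, F+V≡S (mod 10) forces S=0 ⇒ S=0.

Answer: A=1, D=9, F=4, P=6, R=7, S=0, V=5, W=8, Y=2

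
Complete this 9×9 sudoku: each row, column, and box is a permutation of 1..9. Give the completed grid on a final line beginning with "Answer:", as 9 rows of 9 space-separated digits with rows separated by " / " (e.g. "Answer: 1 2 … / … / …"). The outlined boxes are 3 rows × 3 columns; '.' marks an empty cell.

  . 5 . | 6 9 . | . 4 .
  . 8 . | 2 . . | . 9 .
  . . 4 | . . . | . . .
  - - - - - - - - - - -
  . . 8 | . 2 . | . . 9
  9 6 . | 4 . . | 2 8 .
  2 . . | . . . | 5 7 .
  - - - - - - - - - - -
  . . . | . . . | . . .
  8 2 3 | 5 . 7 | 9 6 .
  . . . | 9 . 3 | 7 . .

Step 1. [r6c3∈{1}] r6c3 is down to just 1, so r6c3=1.
Step 2. [r7c6∈{1,2,4,6,8}] in col 6, 2 fits only at r7c6. So r7c6=2.
Step 3. [r3c2∈{1,3,7,9}] across row 3, 9 lands solely at r3c2. So r3c2=9.
Step 4. [r7c3∈{5,6,7,9}] in row 7, 9 fits only at r7c3, so r7c3=9.
Step 5. [r2c6∈{1,4,5}] col 6 places 4 nowhere but r2c6, so r2c6=4.
Step 6. [r6c6∈{6,8,9}] across row 6, 9 lands solely at r6c6 ⇒ r6c6=9.
Step 7. [r4c6∈{1,5,6}] r4c6 is the only open cell in col 6 admitting 6, so r4c6=6.
Step 8. [r4c1∈{3,4,5,7}] across row 4, 5 lands solely at r4c1 ⇒ r4c1=5.
Step 9. [r6c9∈{3,4,6}] in row 6, 6 fits only at r6c9. So r6c9=6.
Step 10. [r6c2∈{3,4}] 4 has one home in row 6: r6c2 ⇒ r6c2=4.
Step 11. [r9c2∈{1}] only 1 remains possible at r9c2 ⇒ r9c2=1.
Step 12. [r5c3∈{7}] r5c3 has the single candidate 7, so r5c3=7.
Step 13. [r2c3∈{6}] nothing but 6 survives at r2c3, so r2c3=6.
Step 14. [r4c2∈{3}] nothing but 3 survives at r4c2. So r4c2=3.
Step 15. [r5c9∈{1,3}] box 6 places 3 nowhere but r5c9. So r5c9=3.
Step 16. [r4c8∈{1}] nothing but 1 survives at r4c8 ⇒ r4c8=1.
Step 17. [r3c7∈{1,3,6,8}] row 3 places 6 nowhere but r3c7 ⇒ r3c7=6.
Step 18. [r9c3∈{5}] r9c3's peers cover all but 5, so r9c3=5.
Step 19. [r9c8∈{2}] r9c8 is down to just 2 ⇒ r9c8=2.
Step 20. [r3c9∈{1,2,5,7,8}] across row 3, 2 lands solely at r3c9, so r3c9=2.
Step 21. [r7c7∈{1,3,4,8}] 4 in col 9 is pinned to box 9. So r7c7≠4.
Step 22. [r7c2∈{7}] r7c2 is down to just 7 ⇒ r7c2=7.
Step 23. [r3c4∈{1,3,7,8}] the only places for 7 in col 5 are inside box 2 ⇒ r3c4≠7.
Step 24. [r1c6∈{1,8}] 8 in box 3 is pinned to row 1, so r1c6≠8.
Step 25. [r1c6∈{1}] r1c6's peers cover all but 1, so r1c6=1.
Step 26. [r7c4∈{1,8}] 1 has one home in col 4: r7c4. So r7c4=1.
Step 27. [r2c7∈{1,3}] in col 7, 1 fits only at r2c7, so r2c7=1.
Step 28. [r8c5∈{4}] nothing but 4 survives at r8c5 ⇒ r8c5=4.
Step 29. [r3c6∈{5,8}] r3c6 is the only open cell in col 6 admitting 8 ⇒ r3c6=8.
Step 30. [r3c4∈{3}] r3c4's peers cover all but 3. So r3c4=3.
Step 31. [r1c7∈{3,8}] in box 3, 3 fits only at r1c7, so r1c7=3.
Step 32. [r1c9∈{7,8}] 8 has one home in row 1: r1c9, so r1c9=8.
Step 33. [r9c5∈{6,8}] row 9 places 8 nowhere but r9c5. So r9c5=8.
Step 34. [r2c9∈{5,7}] col 9 places 7 nowhere but r2c9 ⇒ r2c9=7.
Step 35. [r3c5∈{5,7}] in col 5, 7 fits only at r3c5. So r3c5=7.
Step 36. [r9c1∈{4,6}] r9c1 is the only open cell in row 9 admitting 6, so r9c1=6.
Step 37. [r7c9∈{4,5}] across col 9, 5 lands solely at r7c9. So r7c9=5.
Step 38. [r5c5∈{1,5}] 1 has one home in row 5: r5c5. So r5c5=1.
Step 39. [r7c7∈{8}] only 8 remains possible at r7c7, so r7c7=8.
Step 40. [r6c4∈{8}] nothing but 8 survives at r6c4 ⇒ r6c4=8.
Step 41. [r2c1∈{3}] r2c1 has the single candidate 3, so r2c1=3.
Step 42. [r1c3∈{2}] only 2 remains possible at r1c3 ⇒ r1c3=2.
Step 43. [r9c9∈{4}] r9c9 has the single candidate 4 ⇒ r9c9=4.
Step 44. [r7c5∈{6}] r7c5 is down to just 6 ⇒ r7c5=6.
Step 45. [r3c8∈{5}] only 5 remains possible at r3c8. So r3c8=5.
Step 46. [r4c7∈{4}] r4c7's peers cover all but 4, so r4c7=4.
Step 47. [r7c1∈{4}] nothing but 4 survives at r7c1. So r7c1=4.
Step 48. [r1c1∈{7}] r1c1's peers cover all but 7. So r1c1=7.
Step 49. [r4c4∈{7}] nothing but 7 survives at r4c4, so r4c4=7.
Step 50. [r3c1∈{1}] nothing but 1 survives at r3c1. So r3c1=1.
Step 51. [r2c5∈{5}] r2c5 has the single candidate 5 ⇒ r2c5=5.
Step 52. [r7c8∈{3}] r7c8 has the single candidate 3 ⇒ r7c8=3.
Step 53. [r6c5∈{3}] r6c5 has the single candidate 3, so r6c5=3.
Step 54. [r8c9∈{1}] r8c9 has the single candidate 1. So r8c9=1.
Step 55. [r5c6∈{5}] nothing but 5 survives at r5c6. So r5c6=5.

Answer: 7 5 2 6 9 1 3 4 8 / 3 8 6 2 5 4 1 9 7 / 1 9 4 3 7 8 6 5 2 / 5 3 8 7 2 6 4 1 9 / 9 6 7 4 1 5 2 8 3 / 2 4 1 8 3 9 5 7 6 / 4 7 9 1 6 2 8 3 5 / 8 2 3 5 4 7 9 6 1 / 6 1 5 9 8 3 7 2 4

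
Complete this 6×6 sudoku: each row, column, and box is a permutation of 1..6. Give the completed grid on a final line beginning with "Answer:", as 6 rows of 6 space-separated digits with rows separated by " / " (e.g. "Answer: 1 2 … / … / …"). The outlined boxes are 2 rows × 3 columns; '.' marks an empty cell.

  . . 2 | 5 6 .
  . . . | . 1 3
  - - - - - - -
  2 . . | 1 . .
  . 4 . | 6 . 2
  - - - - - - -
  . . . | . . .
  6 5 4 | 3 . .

Step 1. [r5c2∈{1,2,3}] col 2 places 2 nowhere but r5c2 ⇒ r5c2=2.
Step 2. [r1c6∈{4}] only 4 remains possible at r1c6, so r1c6=4.
Step 3. [r3c6∈{5}] r3c6 has the single candidate 5. So r3c6=5.
Step 4. [r4c5∈{3}] r4c5 has the single candidate 3, so r4c5=3.
Step 5. [r1c2∈{1,3}] 1 has one home in col 2: r1c2, so r1c2=1.
Step 6. [r2c2∈{6}] r2c2 is down to just 6. So r2c2=6.
Step 7. [r2c3∈{5}] r2c3 has the single candidate 5 ⇒ r2c3=5.
Step 8. [r4c3∈{1}] nothing but 1 survives at r4c3 ⇒ r4c3=1.
Step 9. [r5c1∈{1,3}] 1 has one home in col 1: r5c1. So r5c1=1.
Step 10. [r5c5∈{4,5}] 5 has one home in row 5: r5c5, so r5c5=5.
Step 11. [r3c2∈{3}] only 3 remains possible at r3c2, so r3c2=3.
Step 12. [r4c1∈{5}] nothing but 5 survives at r4c1. So r4c1=5.
Step 13. [r1c1∈{3}] nothing but 3 survives at r1c1. So r1c1=3.
Step 14. [r2c1∈{4}] only 4 remains possible at r2c1. So r2c1=4.
Step 15. [r6c5∈{2}] only 2 remains possible at r6c5. So r6c5=2.
Step 16. [r3c3∈{6}] nothing but 6 survives at r3c3 ⇒ r3c3=6.
Step 17. [r6c6∈{1}] r6c6 is down to just 1. So r6c6=1.
Step 18. [r5c3∈{3}] r5c3's peers cover all but 3, so r5c3=3.
Step 19. [r5c4∈{4}] r5c4 is down to just 4 ⇒ r5c4=4.
Step 20. [r3c5∈{4}] r3c5's peers cover all but 4 ⇒ r3c5=4.
Step 21. [r5c6∈{6}] only 6 remains possible at r5c6. So r5c6=6.
Step 22. [r2c4∈{2}] r2c4 is down to just 2 ⇒ r2c4=2.

Answer: 3 1 2 5 6 4 / 4 6 5 2 1 3 / 2 3 6 1 4 5 / 5 4 1 6 3 2 / 1 2 3 4 5 6 / 6 5 4 3 2 1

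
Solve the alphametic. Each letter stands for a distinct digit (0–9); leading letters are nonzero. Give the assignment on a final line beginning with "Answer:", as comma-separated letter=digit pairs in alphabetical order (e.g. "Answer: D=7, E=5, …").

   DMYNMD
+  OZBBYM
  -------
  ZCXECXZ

Step 1. [col 1: D + M ≡ Z (mod 10)] no forcing yet in column 1 (carry-in 0); D=9 is free and consistent — try it ⇒ D=9.
Step 2. [col 1: D + M ≡ Z (mod 10)] column 1 (D + M ≡ Z (mod 10), carry-in 0) doesn't pin Z yet; pick Z=1 and continue ⇒ Z=1.
Step 3. [col 1: D + M ≡ Z (mod 10)] in column 1 we have D+M≡Z with carry-in 0; given D=9, Z=1 and digits 1,9 already taken and all letters distinct, that pins M to 2 ⇒ M=2.
Step 4. [col 2: M + Y ≡ X (mod 10)] X=3 is one option consistent with column 2 (M + Y ≡ X (mod 10), carry-in 1) — take it ⇒ X=3.
Step 5. [col 2: M + Y ≡ X (mod 10)] from column 2 (M=2, X=3, carry-in 1, digits 1,2,3,9 already taken and all letters distinct): Y must equal 0 ⇒ Y=0.
Step 6. [col 3: N + B ≡ C (mod 10)] C=4 is one option consistent with column 3 (N + B ≡ C (mod 10), carry-in 0) — take it, so C=4.
Step 7. [col 3: N + B ≡ C (mod 10)] no forcing yet in column 3 (carry-in 0); N=8 is free and consistent — try it ⇒ N=8.
Step 8. [col 3: N + B ≡ C (mod 10)] column 3: given N=8, C=4, carry-in 0, and digits 0,1,2,3,4,8,9 already taken and all letters distinct, N+B≡C (mod 10) forces B=6 ⇒ B=6.
Step 9. [col 4: Y + B ≡ E (mod 10)] from column 4 (Y=0, B=6, carry-in 1, digits 0,1,2,3,4,6,8,9 already taken and all letters distinct): E must equal 7, so E=7.
Step 10. [col 6: D + O ≡ C (mod 10)] from column 6 (D=9, C=4, carry-in 0, digits 0,1,2,3,4,6,7,8,9 already taken and all letters distinct): O must equal 5, so O=5.

Answer: B=6, C=4, D=9, E=7, M=2, N=8, O=5, X=3, Y=0, Z=1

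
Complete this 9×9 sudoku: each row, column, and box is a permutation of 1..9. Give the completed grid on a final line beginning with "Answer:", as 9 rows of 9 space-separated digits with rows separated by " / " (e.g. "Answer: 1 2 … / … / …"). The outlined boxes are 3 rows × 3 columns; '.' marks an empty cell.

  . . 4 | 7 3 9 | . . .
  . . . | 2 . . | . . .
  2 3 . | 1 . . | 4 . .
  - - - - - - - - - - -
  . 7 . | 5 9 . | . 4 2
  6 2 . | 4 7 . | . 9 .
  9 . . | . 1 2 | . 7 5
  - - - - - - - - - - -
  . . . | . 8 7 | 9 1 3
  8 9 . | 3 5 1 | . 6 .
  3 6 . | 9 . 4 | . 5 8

Step 1. [r3c8∈{8}] r3c8 has the single candidate 8. So r3c8=8.
Step 2. [r2c1∈{1,5,7}] across col 1, 7 lands solely at r2c1, so r2c1=7.
Step 3. [r5c3∈{1,3,5,8}] r5c3 is the only open cell in row 5 admitting 5. So r5c3=5.
Step 4. [r2c6∈{5,6,8}] r2c6 is the only open cell in box 2 admitting 8 ⇒ r2c6=8.
Step 5. [r6c4∈{6,8}] r6c4 is the only open cell in col 4 admitting 8. So r6c4=8.
Step 6. [r5c9∈{1}] r5c9 is down to just 1, so r5c9=1.
Step 7. [r9c3∈{1,2,7}] row 9 places 1 nowhere but r9c3. So r9c3=1.
Step 8. [r3c5∈{6}] nothing but 6 survives at r3c5, so r3c5=6.
Step 9. [r6c7∈{3,6}] row 6 places 6 nowhere but r6c7, so r6c7=6.
Step 10. [r9c7∈{2,7}] 7 has one home in row 9: r9c7. So r9c7=7.
Step 11. [r7c1∈{4,5}] r7c1 is the only open cell in col 1 admitting 4 ⇒ r7c1=4.
Step 12. [r1c1∈{1,5}] in col 1, 5 fits only at r1c1 ⇒ r1c1=5.
Step 13. [r5c6∈{3}] r5c6 has the single candidate 3 ⇒ r5c6=3.
Step 14. [r4c7∈{3,8}] across box 6, 3 lands solely at r4c7 ⇒ r4c7=3.
Step 15. [r3c3∈{9}] nothing but 9 survives at r3c3 ⇒ r3c3=9.
Step 16. [r2c2∈{1}] r2c2 has the single candidate 1. So r2c2=1.
Step 17. [r8c7∈{2}] r8c7 is down to just 2 ⇒ r8c7=2.
Step 18. [r2c3∈{6}] r2c3 is down to just 6. So r2c3=6.
Step 19. [r6c3∈{3}] r6c3's peers cover all but 3 ⇒ r6c3=3.
Step 20. [r2c8∈{3}] r2c8 is down to just 3, so r2c8=3.
Step 21. [r5c7∈{8}] r5c7 has the single candidate 8 ⇒ r5c7=8.
Step 22. [r8c9∈{4}] nothing but 4 survives at r8c9. So r8c9=4.
Step 23. [r1c9∈{6}] r1c9 is down to just 6. So r1c9=6.
Step 24. [r7c4∈{6}] r7c4 has the single candidate 6, so r7c4=6.
Step 25. [r1c2∈{8}] r1c2's peers cover all but 8. So r1c2=8.
Step 26. [r6c2∈{4}] r6c2 is down to just 4 ⇒ r6c2=4.
Step 27. [r2c9∈{9}] r2c9's peers cover all but 9 ⇒ r2c9=9.
Step 28. [r4c6∈{6}] r4c6 is down to just 6. So r4c6=6.
Step 29. [r7c2∈{5}] r7c2 is down to just 5 ⇒ r7c2=5.
Step 30. [r1c8∈{2}] r1c8 has the single candidate 2. So r1c8=2.
Step 31. [r3c6∈{5}] r3c6 is down to just 5 ⇒ r3c6=5.
Step 32. [r2c5∈{4}] nothing but 4 survives at r2c5, so r2c5=4.
Step 33. [r2c7∈{5}] r2c7's peers cover all but 5. So r2c7=5.
Step 34. [r1c7∈{1}] r1c7's peers cover all but 1, so r1c7=1.
Step 35. [r4c1∈{1}] nothing but 1 survives at r4c1. So r4c1=1.
Step 36. [r8c3∈{7}] nothing but 7 survives at r8c3 ⇒ r8c3=7.
Step 37. [r7c3∈{2}] nothing but 2 survives at r7c3. So r7c3=2.
Step 38. [r4c3∈{8}] r4c3 has the single candidate 8, so r4c3=8.
Step 39. [r3c9∈{7}] nothing but 7 survives at r3c9 ⇒ r3c9=7.
Step 40. [r9c5∈{2}] r9c5 is down to just 2. So r9c5=2.

Answer: 5 8 4 7 3 9 1 2 6 / 7 1 6 2 4 8 5 3 9 / 2 3 9 1 6 5 4 8 7 / 1 7 8 5 9 6 3 4 2 / 6 2 5 4 7 3 8 9 1 / 9 4 3 8 1 2 6 7 5 / 4 5 2 6 8 7 9 1 3 / 8 9 7 3 5 1 2 6 4 / 3 6 1 9 2 4 7 5 8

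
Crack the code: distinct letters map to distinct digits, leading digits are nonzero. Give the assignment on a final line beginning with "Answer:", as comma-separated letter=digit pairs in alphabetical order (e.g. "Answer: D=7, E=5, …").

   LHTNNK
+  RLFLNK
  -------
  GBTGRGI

Step 1. [col 1: K + K ≡ I (mod 10)] K=8 is one option consistent with column 1 (K + K ≡ I (mod 10), carry-in 0) — take it, so K=8.
Step 2. [col 1: K + K ≡ I (mod 10)] column 1: given K=8, carry-in 0, and digits 8 already taken and all letters distinct, K+K≡I (mod 10) forces I=6, so I=6.
Step 3. [col 2: N + N ≡ G (mod 10)] no forcing yet in column 2 (carry-in 1); G=1 is free and consistent — try it. So G=1.
Step 4. [col 2: N + N ≡ G (mod 10)] no forcing yet in column 2 (carry-in 1); N=5 is free and consistent — try it ⇒ N=5.
Step 5. [col 3: N + L ≡ R (mod 10)] several values work for R in column 3 (N + L ≡ R (mod 10), carry-in 1); try R=9 ⇒ R=9.
Step 6. [col 3: N + L ≡ R (mod 10)] column 3 reads N+L+carry(1)=R with N=5, R=9; with digits 1,5,6,8,9 already taken and all letters distinct, the only value for L is 3 ⇒ L=3.
Step 7. [col 4: T + F ≡ G (mod 10)] no forcing yet in column 4 (carry-in 0); F=7 is free and consistent — try it, so F=7.
Step 8. [col 4: T + F ≡ G (mod 10)] in column 4 we have T+F≡G with carry-in 0; given F=7, G=1 and digits 1,3,5,6,7,8,9 already taken and all letters distinct, that pins T to 4. So T=4.
Step 9. [col 5: H + L ≡ T (mod 10)] column 5 reads H+L+carry(1)=T with L=3, T=4; with digits 1,3,4,5,6,7,8,9 already taken and all letters distinct, the only value for H is 0, so H=0.
Step 10. [col 6: L + R ≡ B (mod 10)] column 6 reads L+R+carry(0)=B with L=3, R=9; with digits 0,1,3,4,5,6,7,8,9 already taken and all letters distinct, the only value for B is 2 ⇒ B=2.

Answer: B=2, F=7, G=1, H=0, I=6, K=8, L=3, N=5, R=9, T=4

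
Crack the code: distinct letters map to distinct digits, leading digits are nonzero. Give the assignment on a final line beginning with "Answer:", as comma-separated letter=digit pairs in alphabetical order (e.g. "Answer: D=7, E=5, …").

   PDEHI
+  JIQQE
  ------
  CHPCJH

Step 1. [col 1: I + E ≡ H (mod 10)] no forcing yet in column 1 (carry-in 0); E=9 is free and consistent — try it, so E=9.
Step 2. [col 1: I + E ≡ H (mod 10)] several values work for I in column 1 (I + E ≡ H (mod 10), carry-in 0); try I=6 ⇒ I=6.
Step 3. [col 1: I + E ≡ H (mod 10)] column 1 reads I+E+carry(0)=H with I=6, E=9; with digits 6,9 already taken and all letters distinct, the only value for H is 5 ⇒ H=5.
Step 4. [col 2: H + Q ≡ J (mod 10)] J=8 is one option consistent with column 2 (H + Q ≡ J (mod 10), carry-in 1) — take it ⇒ J=8.
Step 5. [col 2: H + Q ≡ J (mod 10)] column 2 reads H+Q+carry(1)=J with H=5, J=8; with digits 5,6,8,9 already taken and all letters distinct, the only value for Q is 2, so Q=2.
Step 6. [col 3: E + Q ≡ C (mod 10)] column 3: given E=9, Q=2, carry-in 0, and digits 2,5,6,8,9 already taken and all letters distinct, E+Q≡C (mod 10) forces C=1, so C=1.
Step 7. [col 4: D + I ≡ P (mod 10)] no forcing yet in column 4 (carry-in 1); P=7 is free and consistent — try it. So P=7.
Step 8. [col 4: D + I ≡ P (mod 10)] column 4 reads D+I+carry(1)=P with I=6, P=7; with digits 1,2,5,6,7,8,9 already taken and all letters distinct, the only value for D is 0, so D=0.

Answer: C=1, D=0, E=9, H=5, I=6, J=8, P=7, Q=2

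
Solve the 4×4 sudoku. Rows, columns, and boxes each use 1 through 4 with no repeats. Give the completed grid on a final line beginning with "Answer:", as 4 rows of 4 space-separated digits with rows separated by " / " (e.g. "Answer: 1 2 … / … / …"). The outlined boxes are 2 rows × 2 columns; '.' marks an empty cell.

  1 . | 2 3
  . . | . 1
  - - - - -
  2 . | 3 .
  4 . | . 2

Step 1. [r4c2∈{1,3}] 3 has one home in row 4: r4c2, so r4c2=3.
Step 2. [r2c3∈{4}] only 4 remains possible at r2c3, so r2c3=4.
Step 3. [r2c1∈{3}] r2c1's peers cover all but 3 ⇒ r2c1=3.
Step 4. [r3c4∈{4}] r3c4 has the single candidate 4. So r3c4=4.
Step 5. [r1c2∈{4}] r1c2 is down to just 4, so r1c2=4.
Step 6. [r2c2∈{2}] nothing but 2 survives at r2c2. So r2c2=2.
Step 7. [r3c2∈{1}] r3c2 is down to just 1. So r3c2=1.
Step 8. [r4c3∈{1}] r4c3 has the single candidate 1 ⇒ r4c3=1.

Answer: 1 4 2 3 / 3 2 4 1 / 2 1 3 4 / 4 3 1 2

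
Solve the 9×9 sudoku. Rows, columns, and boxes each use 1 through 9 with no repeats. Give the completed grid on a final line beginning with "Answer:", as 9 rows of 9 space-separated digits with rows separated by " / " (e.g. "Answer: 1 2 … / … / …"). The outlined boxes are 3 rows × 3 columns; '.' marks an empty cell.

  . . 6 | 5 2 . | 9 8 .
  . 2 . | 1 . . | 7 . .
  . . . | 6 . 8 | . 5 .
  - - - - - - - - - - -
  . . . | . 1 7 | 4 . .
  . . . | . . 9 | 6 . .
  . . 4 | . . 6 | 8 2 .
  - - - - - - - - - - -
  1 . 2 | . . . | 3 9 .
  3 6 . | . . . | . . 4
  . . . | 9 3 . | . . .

Step 1. [r4c8∈{3}] r4c8 is down to just 3. So r4c8=3.
Step 2. [r3c5∈{4,7,9}] r3c5 is the only open cell in box 2 admitting 7 ⇒ r3c5=7.
Step 3. [r6c5∈{5}] r6c5's peers cover all but 5, so r6c5=5.
Step 4. [r8c3∈{5,7,8,9}] across row 8, 9 lands solely at r8c3. So r8c3=9.
Step 5. [r8c5∈{8}] r8c5 has the single candidate 8, so r8c5=8.
Step 6. [r2c8∈{4,6}] across col 8, 4 lands solely at r2c8, so r2c8=4.
Step 7. [r1c6∈{3,4}] in box 2, 4 fits only at r1c6 ⇒ r1c6=4.
Step 8. [r4c1∈{2,5,6,8,9}] in row 4, 6 fits only at r4c1 ⇒ r4c1=6.
Step 9. [r7c6∈{5}] r7c6 is down to just 5. So r7c6=5.
Step 10. [r9c8∈{1,6,7}] r9c8 is the only open cell in col 8 admitting 6 ⇒ r9c8=6.
Step 11. [r1c1∈{7}] r1c1 has the single candidate 7. So r1c1=7.
Step 12. [r6c1∈{9}] nothing but 9 survives at r6c1, so r6c1=9.
Step 13. [r8c7∈{1,2,5}] 5 has one home in row 8: r8c7, so r8c7=5.
Step 14. [r3c2∈{1,3,4,9}] across row 3, 9 lands solely at r3c2, so r3c2=9.
Step 15. [r5c1∈{2,5,8}] in col 1, 2 fits only at r5c1 ⇒ r5c1=2.
Step 16. [r4c4∈{2,8}] r4c4 is the only open cell in row 4 admitting 2. So r4c4=2.
Step 17. [r5c4∈{3,4,8}] col 4 places 8 nowhere but r5c4 ⇒ r5c4=8.
Step 18. [r7c4∈{4,7}] col 4 places 4 nowhere but r7c4. So r7c4=4.
Step 19. [r9c2∈{4,5,7,8}] in col 2, 4 fits only at r9c2 ⇒ r9c2=4.
Step 20. [r8c6∈{1,2}] across row 8, 2 lands solely at r8c6 ⇒ r8c6=2.
Step 21. [r8c8∈{1,7}] 1 has one home in row 8: r8c8, so r8c8=1.
Step 22. [r5c8∈{7}] nothing but 7 survives at r5c8. So r5c8=7.
Step 23. [r9c3∈{5,7,8}] r9c3 is the only open cell in col 3 admitting 7. So r9c3=7.
Step 24. [r6c9∈{1}] only 1 remains possible at r6c9. So r6c9=1.
Step 25. [r7c2∈{8}] r7c2 has the single candidate 8, so r7c2=8.
Step 26. [r4c2∈{5}] only 5 remains possible at r4c2, so r4c2=5.
Step 27. [r1c2∈{1,3}] r1c2 is the only open cell in row 1 admitting 1 ⇒ r1c2=1.
Step 28. [r3c3∈{3}] r3c3 has the single candidate 3 ⇒ r3c3=3.
Step 29. [r2c3∈{5,8}] r2c3 is the only open cell in col 3 admitting 5. So r2c3=5.
Step 30. [r3c9∈{2}] only 2 remains possible at r3c9, so r3c9=2.
Step 31. [r6c4∈{3}] nothing but 3 survives at r6c4 ⇒ r6c4=3.
Step 32. [r1c9∈{3}] r1c9 is down to just 3, so r1c9=3.
Step 33. [r9c7∈{2}] r9c7 has the single candidate 2. So r9c7=2.
Step 34. [r5c9∈{5}] nothing but 5 survives at r5c9 ⇒ r5c9=5.
Step 35. [r4c9∈{9}] nothing but 9 survives at r4c9, so r4c9=9.
Step 36. [r3c7∈{1}] r3c7 has the single candidate 1, so r3c7=1.
Step 37. [r3c1∈{4}] r3c1 has the single candidate 4, so r3c1=4.
Step 38. [r7c5∈{6}] nothing but 6 survives at r7c5, so r7c5=6.
Step 39. [r9c1∈{5}] r9c1's peers cover all but 5. So r9c1=5.
Step 40. [r9c6∈{1}] r9c6's peers cover all but 1. So r9c6=1.
Step 41. [r5c3∈{1}] only 1 remains possible at r5c3. So r5c3=1.
Step 42. [r5c2∈{3}] r5c2 is down to just 3, so r5c2=3.
Step 43. [r9c9∈{8}] only 8 remains possible at r9c9 ⇒ r9c9=8.
Step 44. [r2c1∈{8}] only 8 remains possible at r2c1. So r2c1=8.
Step 45. [r2c6∈{3}] only 3 remains possible at r2c6 ⇒ r2c6=3.
Step 46. [r5c5∈{4}] r5c5's peers cover all but 4. So r5c5=4.
Step 47. [r7c9∈{7}] r7c9 has the single candidate 7. So r7c9=7.
Step 48. [r4c3∈{8}] r4c3 has the single candidate 8. So r4c3=8.
Step 49. [r2c9∈{6}] r2c9 has the single candidate 6. So r2c9=6.
Step 50. [r6c2∈{7}] only 7 remains possible at r6c2. So r6c2=7.
Step 51. [r8c4∈{7}] r8c4 is down to just 7 ⇒ r8c4=7.
Step 52. [r2c5∈{9}] r2c5's peers cover all but 9 ⇒ r2c5=9.

Answer: 7 1 6 5 2 4 9 8 3 / 8 2 5 1 9 3 7 4 6 / 4 9 3 6 7 8 1 5 2 / 6 5 8 2 1 7 4 3 9 / 2 3 1 8 4 9 6 7 5 / 9 7 4 3 5 6 8 2 1 / 1 8 2 4 6 5 3 9 7 / 3 6 9 7 8 2 5 1 4 / 5 4 7 9 3 1 2 6 8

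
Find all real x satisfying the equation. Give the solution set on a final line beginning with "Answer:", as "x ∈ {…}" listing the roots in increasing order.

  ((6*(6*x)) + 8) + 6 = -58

Step 1. [((6*(6*x)) + 8) + 6 = -58] +6 is outermost — subtract 6 both sides, so sub: (6*(6*x)) + 8 = -64.
Step 2. [(6*(6*x)) + 8 = -64] the outer +8 inverts by subtracting 8 ⇒ sub: 6*(6*x) = -72.
Step 3. [6*(6*x) = -72] leading coefficient 6: divide by 6 ⇒ div: 6*x = -12.
Step 4. [6*x = -12] 6·(inner) — divide through by 6. So div: x = -2.

Answer: x ∈ {-2}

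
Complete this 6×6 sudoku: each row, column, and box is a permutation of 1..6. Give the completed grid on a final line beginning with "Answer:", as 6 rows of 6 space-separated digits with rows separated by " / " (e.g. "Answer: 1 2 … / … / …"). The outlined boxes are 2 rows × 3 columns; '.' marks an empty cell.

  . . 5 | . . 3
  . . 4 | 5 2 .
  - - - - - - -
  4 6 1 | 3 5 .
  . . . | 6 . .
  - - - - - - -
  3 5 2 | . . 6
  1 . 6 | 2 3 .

Step 1. [r2c6∈{1}] r2c6 is down to just 1 ⇒ r2c6=1.
Step 2. [r4c5∈{1,4}] r4c5 is the only open cell in row 4 admitting 1, so r4c5=1.
Step 3. [r5c5∈{4}] r5c5 is down to just 4, so r5c5=4.
Step 4. [r4c1∈{2,5}] r4c1 is the only open cell in row 4 admitting 5, so r4c1=5.
Step 5. [r4c2∈{2,3}] box 3 places 2 nowhere but r4c2 ⇒ r4c2=2.
Step 6. [r2c1∈{6}] r2c1 has the single candidate 6, so r2c1=6.
Step 7. [r5c4∈{1}] r5c4 is down to just 1, so r5c4=1.
Step 8. [r3c6∈{2}] r3c6's peers cover all but 2, so r3c6=2.
Step 9. [r1c5∈{6}] only 6 remains possible at r1c5 ⇒ r1c5=6.
Step 10. [r1c1∈{2}] nothing but 2 survives at r1c1, so r1c1=2.
Step 11. [r4c3∈{3}] r4c3 is down to just 3, so r4c3=3.
Step 12. [r1c2∈{1}] only 1 remains possible at r1c2 ⇒ r1c2=1.
Step 13. [r4c6∈{4}] r4c6 has the single candidate 4. So r4c6=4.
Step 14. [r6c2∈{4}] nothing but 4 survives at r6c2, so r6c2=4.
Step 15. [r2c2∈{3}] r2c2's peers cover all but 3 ⇒ r2c2=3.
Step 16. [r1c4∈{4}] r1c4 is down to just 4 ⇒ r1c4=4.
Step 17. [r6c6∈{5}] r6c6's peers cover all but 5, so r6c6=5.

Answer: 2 1 5 4 6 3 / 6 3 4 5 2 1 / 4 6 1 3 5 2 / 5 2 3 6 1 4 / 3 5 2 1 4 6 / 1 4 6 2 3 5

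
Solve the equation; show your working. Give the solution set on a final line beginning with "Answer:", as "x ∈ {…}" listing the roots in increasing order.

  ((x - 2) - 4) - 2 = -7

Step 1. [((x - 2) - 4) - 2 = -7] add 2: x sits inside (… - 2). So sub: (x - 2) - 4 = -5.
Step 2. [(x - 2) - 4 = -5] 4 comes off first (add 4) ⇒ sub: x - 2 = -1.
Step 3. [x - 2 = -1] the outer -2 inverts by adding 2 ⇒ sub: x = 1.

Answer: x ∈ {1}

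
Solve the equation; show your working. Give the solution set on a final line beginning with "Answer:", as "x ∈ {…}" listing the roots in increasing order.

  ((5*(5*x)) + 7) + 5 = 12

Step 1. [((5*(5*x)) + 7) + 5 = 12] the outer +5 inverts by subtracting 5 ⇒ sub: (5*(5*x)) + 7 = 7.
Step 2. [(5*(5*x)) + 7 = 7] subtract 7: x sits inside (… + 7), so sub: 5*(5*x) = 0.
Step 3. [5*(5*x) = 0] 5 out front; divide by 5 ⇒ div: 5*x = 0.
Step 4. [5*x = 0] 5·(inner) — divide through by 5. So div: x = 0.

Answer: x ∈ {0}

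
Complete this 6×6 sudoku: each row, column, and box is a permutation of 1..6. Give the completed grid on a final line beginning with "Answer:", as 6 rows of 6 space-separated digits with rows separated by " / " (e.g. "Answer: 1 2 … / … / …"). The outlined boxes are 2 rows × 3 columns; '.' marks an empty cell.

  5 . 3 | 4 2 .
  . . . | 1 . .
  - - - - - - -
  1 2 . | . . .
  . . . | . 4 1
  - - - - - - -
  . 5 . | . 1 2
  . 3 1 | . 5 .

Step 1. [r4c2∈{6}] only 6 remains possible at r4c2. So r4c2=6.
Step 2. [r6c4∈{6}] nothing but 6 survives at r6c4 ⇒ r6c4=6.
Step 3. [r2c6∈{3,5,6}] row 2 places 5 nowhere but r2c6 ⇒ r2c6=5.
Step 4. [r3c6∈{3,6}] in col 6, 3 fits only at r3c6 ⇒ r3c6=3.
Step 5. [r3c3∈{4,5}] across row 3, 4 lands solely at r3c3, so r3c3=4.
Step 6. [r5c1∈{4,6}] across row 5, 4 lands solely at r5c1, so r5c1=4.
Step 7. [r2c1∈{2,6}] r2c1 is the only open cell in col 1 admitting 6. So r2c1=6.
Step 8. [r4c3∈{5}] r4c3 has the single candidate 5 ⇒ r4c3=5.
Step 9. [r5c3∈{6}] only 6 remains possible at r5c3, so r5c3=6.
Step 10. [r2c3∈{2}] r2c3 is down to just 2 ⇒ r2c3=2.
Step 11. [r1c6∈{6}] r1c6's peers cover all but 6. So r1c6=6.
Step 12. [r5c4∈{3}] nothing but 3 survives at r5c4 ⇒ r5c4=3.
Step 13. [r4c1∈{3}] r4c1 is down to just 3 ⇒ r4c1=3.
Step 14. [r3c4∈{5}] r3c4's peers cover all but 5, so r3c4=5.
Step 15. [r4c4∈{2}] r4c4's peers cover all but 2. So r4c4=2.
Step 16. [r6c6∈{4}] nothing but 4 survives at r6c6, so r6c6=4.
Step 17. [r3c5∈{6}] only 6 remains possible at r3c5. So r3c5=6.
Step 18. [r6c1∈{2}] r6c1's peers cover all but 2. So r6c1=2.
Step 19. [r1c2∈{1}] r1c2 is down to just 1 ⇒ r1c2=1.
Step 20. [r2c5∈{3}] nothing but 3 survives at r2c5, so r2c5=3.
Step 21. [r2c2∈{4}] only 4 remains possible at r2c2, so r2c2=4.

Answer: 5 1 3 4 2 6 / 6 4 2 1 3 5 / 1 2 4 5 6 3 / 3 6 5 2 4 1 / 4 5 6 3 1 2 / 2 3 1 6 5 4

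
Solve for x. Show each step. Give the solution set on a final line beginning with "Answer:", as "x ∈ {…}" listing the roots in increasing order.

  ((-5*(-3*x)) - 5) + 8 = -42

Step 1. [((-5*(-3*x)) - 5) + 8 = -42] subtract 8: x sits inside (… + 8), so sub: (-5*(-3*x)) - 5 = -50.
Step 2. [(-5*(-3*x)) - 5 = -50] common factor -5 (LHS and -50) — divide through, so factor: (-3*x) + 1 = 10.
Step 3. [(-3*x) + 1 = 10] 1 comes off first (subtract 1). So sub: -3*x = 9.
Step 4. [-3*x = 9] LHS = -3·(…); ÷-3 both sides, so div: x = -3.

Answer: x ∈ {-3}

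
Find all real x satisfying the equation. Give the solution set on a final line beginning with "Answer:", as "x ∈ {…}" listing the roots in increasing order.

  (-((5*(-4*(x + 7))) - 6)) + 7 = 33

Step 1. [(-((5*(-4*(x + 7))) - 6)) + 7 = 33] subtract 7: x sits inside (… + 7), so sub: -((5*(-4*(x + 7))) - 6) = 26.
Step 2. [-((5*(-4*(x + 7))) - 6) = 26] flip signs both sides, so neg: (5*(-4*(x + 7))) - 6 = -26.
Step 3. [(5*(-4*(x + 7))) - 6 = -26] peel the -6: add 6 from each side. So sub: 5*(-4*(x + 7)) = -20.
Step 4. [5*(-4*(x + 7)) = -20] 5·(inner) — divide through by 5 ⇒ div: -4*(x + 7) = -4.
Step 5. [-4*(x + 7) = -4] -4·(inner) — divide through by -4, so div: x + 7 = 1.
Step 6. [x + 7 = 1] 7 comes off first (subtract 7) ⇒ sub: x = -6.

Answer: x ∈ {-6}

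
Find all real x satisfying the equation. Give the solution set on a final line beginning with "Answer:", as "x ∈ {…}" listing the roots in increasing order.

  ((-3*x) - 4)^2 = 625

Step 1. [((-3*x) - 4)^2 = 625] 625 ≥ 0, LHS is (·)² — take ±√ ⇒ sqrt: (-3*x) - 4 = 25 or -25.
Step 2. [(-3*x) - 4 = 25 or -25] peel the -4: add 4 from each side ⇒ sub: -3*x = 29 or -21.
Step 3. [-3*x = 29 or -21] -3 out front; divide by -3. So div: x = -29/3 or 7.

Answer: x ∈ {-29/3, 7}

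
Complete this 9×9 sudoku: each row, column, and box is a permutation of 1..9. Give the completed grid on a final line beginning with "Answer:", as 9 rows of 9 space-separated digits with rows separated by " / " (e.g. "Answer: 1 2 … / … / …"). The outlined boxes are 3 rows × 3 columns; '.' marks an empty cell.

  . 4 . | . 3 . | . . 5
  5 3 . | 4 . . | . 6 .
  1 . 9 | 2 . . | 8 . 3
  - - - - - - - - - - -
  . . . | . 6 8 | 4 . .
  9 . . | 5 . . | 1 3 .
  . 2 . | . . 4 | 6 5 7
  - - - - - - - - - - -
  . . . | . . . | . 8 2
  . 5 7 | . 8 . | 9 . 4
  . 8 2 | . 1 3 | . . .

Step 1. [r9c4∈{6,7,9}] r9c4 is the only open cell in row 9 admitting 9. So r9c4=9.
Step 2. [r1c4∈{1,6,7,8}] 8 has one home in col 4: r1c4 ⇒ r1c4=8.
Step 3. [r1c3∈{6}] only 6 remains possible at r1c3 ⇒ r1c3=6.
Step 4. [r3c2∈{7}] r3c2 is down to just 7. So r3c2=7.
Step 5. [r8c1∈{3,6}] row 8 places 3 nowhere but r8c1, so r8c1=3.
Step 6. [r4c2∈{1}] only 1 remains possible at r4c2 ⇒ r4c2=1.
Step 7. [r7c5∈{4,5,7}] col 5 places 4 nowhere but r7c5. So r7c5=4.
Step 8. [r7c6∈{5,6,7}] across box 8, 5 lands solely at r7c6, so r7c6=5.
Step 9. [r2c7∈{2,7}] r2c7 is the only open cell in row 2 admitting 2. So r2c7=2.
Step 10. [r1c7∈{7}] only 7 remains possible at r1c7 ⇒ r1c7=7.
Step 11. [r2c9∈{1,9}] 1 has one home in col 9: r2c9, so r2c9=1.
Step 12. [r7c1∈{6}] nothing but 6 survives at r7c1, so r7c1=6.
Step 13. [r2c3∈{8}] r2c3's peers cover all but 8 ⇒ r2c3=8.
Step 14. [r5c5∈{2,7}] 2 has one home in col 5: r5c5. So r5c5=2.
Step 15. [r2c5∈{7,9}] 7 has one home in col 5: r2c5 ⇒ r2c5=7.
Step 16. [r6c3∈{3}] r6c3 is down to just 3, so r6c3=3.
Step 17. [r1c8∈{9}] nothing but 9 survives at r1c8. So r1c8=9.
Step 18. [r7c4∈{7}] only 7 remains possible at r7c4 ⇒ r7c4=7.
Step 19. [r8c4∈{6}] r8c4 is down to just 6 ⇒ r8c4=6.
Step 20. [r1c1∈{2}] only 2 remains possible at r1c1. So r1c1=2.
Step 21. [r7c7∈{3}] r7c7's peers cover all but 3, so r7c7=3.
Step 22. [r8c6∈{2}] r8c6 is down to just 2 ⇒ r8c6=2.
Step 23. [r3c8∈{4}] nothing but 4 survives at r3c8, so r3c8=4.
Step 24. [r1c6∈{1}] r1c6 is down to just 1. So r1c6=1.
Step 25. [r5c9∈{8}] r5c9 is down to just 8, so r5c9=8.
Step 26. [r4c4∈{3}] only 3 remains possible at r4c4 ⇒ r4c4=3.
Step 27. [r8c8∈{1}] r8c8 has the single candidate 1, so r8c8=1.
Step 28. [r6c1∈{8}] r6c1 is down to just 8. So r6c1=8.
Step 29. [r3c5∈{5}] r3c5 has the single candidate 5, so r3c5=5.
Step 30. [r5c2∈{6}] r5c2 has the single candidate 6. So r5c2=6.
Step 31. [r5c6∈{7}] r5c6's peers cover all but 7. So r5c6=7.
Step 32. [r9c1∈{4}] r9c1 has the single candidate 4, so r9c1=4.
Step 33. [r4c9∈{9}] only 9 remains possible at r4c9, so r4c9=9.
Step 34. [r7c3∈{1}] only 1 remains possible at r7c3 ⇒ r7c3=1.
Step 35. [r7c2∈{9}] nothing but 9 survives at r7c2, so r7c2=9.
Step 36. [r6c5∈{9}] only 9 remains possible at r6c5, so r6c5=9.
Step 37. [r5c3∈{4}] nothing but 4 survives at r5c3. So r5c3=4.
Step 38. [r9c8∈{7}] only 7 remains possible at r9c8. So r9c8=7.
Step 39. [r3c6∈{6}] nothing but 6 survives at r3c6. So r3c6=6.
Step 40. [r9c9∈{6}] r9c9 is down to just 6 ⇒ r9c9=6.
Step 41. [r9c7∈{5}] nothing but 5 survives at r9c7. So r9c7=5.
Step 42. [r6c4∈{1}] only 1 remains possible at r6c4. So r6c4=1.
Step 43. [r2c6∈{9}] r2c6's peers cover all but 9. So r2c6=9.
Step 44. [r4c8∈{2}] r4c8 is down to just 2, so r4c8=2.
Step 45. [r4c1∈{7}] nothing but 7 survives at r4c1, so r4c1=7.
Step 46. [r4c3∈{5}] only 5 remains possible at r4c3. So r4c3=5.

Answer: 2 4 6 8 3 1 7 9 5 / 5 3 8 4 7 9 2 6 1 / 1 7 9 2 5 6 8 4 3 / 7 1 5 3 6 8 4 2 9 / 9 6 4 5 2 7 1 3 8 / 8 2 3 1 9 4 6 5 7 / 6 9 1 7 4 5 3 8 2 / 3 5 7 6 8 2 9 1 4 / 4 8 2 9 1 3 5 7 6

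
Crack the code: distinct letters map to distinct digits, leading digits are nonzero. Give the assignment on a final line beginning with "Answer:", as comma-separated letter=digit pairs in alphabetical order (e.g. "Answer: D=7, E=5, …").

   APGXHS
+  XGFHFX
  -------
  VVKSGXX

Step 1. [col 1: S + X ≡ X (mod 10)] column 1 reads S+X+carry(0)=X with nothing yet; with all letters distinct, none taken yet, the only value for S is 0. So S=0.
Step 2. [col 1: S + X ≡ X (mod 10)] column 1 (S + X ≡ X (mod 10), carry-in 0) doesn't pin X yet; pick X=4 and continue ⇒ X=4.
Step 3. [V] V is the leading digit of a 7-digit sum of two 6-digit numbers; the final carry is exactly 1 ⇒ V=1.
Step 4. [col 2: H + F ≡ X (mod 10)] column 2 (H + F ≡ X (mod 10), carry-in 0) doesn't pin F yet; pick F=6 and continue, so F=6.
Step 5. [col 2: H + F ≡ X (mod 10)] column 2 reads H+F+carry(0)=X with F=6, X=4; with digits 0,1,4,6 already taken and all letters distinct, the only value for H is 8 ⇒ H=8.
Step 6. [col 3: X + H ≡ G (mod 10)] from column 3 (X=4, H=8, carry-in 1, digits 0,1,4,6,8 already taken and all letters distinct): G must equal 3. So G=3.
Step 7. [col 5: P + G ≡ K (mod 10)] column 5: given G=3, carry-in 1, and digits 0,1,3,4,6,8 already taken and all letters distinct, P+G≡K (mod 10) forces K=9 ⇒ K=9.
Step 8. [col 5: P + G ≡ K (mod 10)] column 5: given G=3, K=9, carry-in 1, and digits 0,1,3,4,6,8,9 already taken and all letters distinct, P+G≡K (mod 10) forces P=5 ⇒ P=5.
Step 9. [col 6: A + X ≡ V (mod 10)] from column 6 (X=4, V=1, carry-in 0, digits 0,1,3,4,5,6,8,9 already taken and all letters distinct): A must equal 7 ⇒ A=7.

Answer: A=7, F=6, G=3, H=8, K=9, P=5, S=0, V=1, X=4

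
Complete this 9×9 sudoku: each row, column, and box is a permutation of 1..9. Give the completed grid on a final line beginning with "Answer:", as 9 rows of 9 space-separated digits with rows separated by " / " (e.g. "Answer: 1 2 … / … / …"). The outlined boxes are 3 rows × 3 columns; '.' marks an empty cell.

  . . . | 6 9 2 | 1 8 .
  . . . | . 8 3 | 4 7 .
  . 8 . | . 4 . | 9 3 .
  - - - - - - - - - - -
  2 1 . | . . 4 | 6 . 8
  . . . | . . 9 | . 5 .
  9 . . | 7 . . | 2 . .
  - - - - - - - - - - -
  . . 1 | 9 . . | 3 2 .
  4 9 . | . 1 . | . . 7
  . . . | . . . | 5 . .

Step 1. [r4c3∈{3,5,7}] 7 has one home in row 4: r4c3. So r4c3=7.
Step 2. [r3c6∈{1,5,7}] in box 2, 7 fits only at r3c6 ⇒ r3c6=7.
Step 3. [r6c6∈{1,5,6,8}] across col 6, 1 lands solely at r6c6. So r6c6=1.
Step 4. [r6c3∈{3,4,5,6,8}] in row 6, 8 fits only at r6c3 ⇒ r6c3=8.
Step 5. [r6c2∈{3,4,5,6}] across box 4, 5 lands solely at r6c2, so r6c2=5.
Step 6. [r9c4∈{2,3,4,8}] in col 4, 4 fits only at r9c4. So r9c4=4.
Step 7. [r8c8∈{6}] only 6 remains possible at r8c8, so r8c8=6.
Step 8. [r6c5∈{3,6}] across row 6, 6 lands solely at r6c5 ⇒ r6c5=6.
Step 9. [r1c9∈{5}] r1c9 is down to just 5 ⇒ r1c9=5.
Step 10. [r2c3∈{2,5,6,9}] across row 2, 9 lands solely at r2c3. So r2c3=9.
Step 11. [r5c4∈{2,3,8}] 8 has one home in row 5: r5c4. So r5c4=8.
Step 12. [r8c4∈{2,3,5}] in col 4, 2 fits only at r8c4 ⇒ r8c4=2.
Step 13. [r9c5∈{3,7}] box 8 places 3 nowhere but r9c5 ⇒ r9c5=3.
Step 14. [r8c3∈{3,5}] r8c3 is the only open cell in row 8 admitting 3 ⇒ r8c3=3.
Step 15. [r7c1∈{5,6,7,8}] in box 7, 5 fits only at r7c1, so r7c1=5.
Step 16. [r7c6∈{6,8}] 8 has one home in row 7: r7c6, so r7c6=8.
Step 17. [r7c2∈{6,7}] 6 has one home in row 7: r7c2, so r7c2=6.
Step 18. [r5c9∈{1,3,4}] row 5 places 1 nowhere but r5c9. So r5c9=1.
Step 19. [r2c2∈{2}] r2c2 is down to just 2. So r2c2=2.
Step 20. [r2c4∈{1,5}] r2c4 is the only open cell in row 2 admitting 5, so r2c4=5.
Step 21. [r2c1∈{1,6}] 1 has one home in row 2: r2c1, so r2c1=1.
Step 22. [r3c1∈{6}] r3c1's peers cover all but 6. So r3c1=6.
Step 23. [r9c2∈{7}] only 7 remains possible at r9c2 ⇒ r9c2=7.
Step 24. [r1c3∈{4}] r1c3's peers cover all but 4 ⇒ r1c3=4.
Step 25. [r5c1∈{3}] only 3 remains possible at r5c1. So r5c1=3.
Step 26. [r9c9∈{9}] nothing but 9 survives at r9c9. So r9c9=9.
Step 27. [r6c9∈{3,4}] row 6 places 3 nowhere but r6c9 ⇒ r6c9=3.
Step 28. [r7c5∈{7}] r7c5 has the single candidate 7. So r7c5=7.
Step 29. [r8c6∈{5}] r8c6's peers cover all but 5, so r8c6=5.
Step 30. [r5c3∈{6}] r5c3's peers cover all but 6. So r5c3=6.
Step 31. [r3c3∈{5}] only 5 remains possible at r3c3, so r3c3=5.
Step 32. [r3c9∈{2}] r3c9's peers cover all but 2, so r3c9=2.
Step 33. [r4c5∈{5}] r4c5's peers cover all but 5, so r4c5=5.
Step 34. [r1c2∈{3}] r1c2 is down to just 3 ⇒ r1c2=3.
Step 35. [r8c7∈{8}] r8c7 has the single candidate 8, so r8c7=8.
Step 36. [r7c9∈{4}] r7c9's peers cover all but 4, so r7c9=4.
Step 37. [r9c6∈{6}] r9c6 is down to just 6 ⇒ r9c6=6.
Step 38. [r9c8∈{1}] nothing but 1 survives at r9c8. So r9c8=1.
Step 39. [r3c4∈{1}] r3c4 is down to just 1 ⇒ r3c4=1.
Step 40. [r9c3∈{2}] only 2 remains possible at r9c3, so r9c3=2.
Step 41. [r4c8∈{9}] r4c8 is down to just 9. So r4c8=9.
Step 42. [r9c1∈{8}] r9c1's peers cover all but 8. So r9c1=8.
Step 43. [r6c8∈{4}] r6c8 is down to just 4 ⇒ r6c8=4.
Step 44. [r5c2∈{4}] r5c2 has the single candidate 4 ⇒ r5c2=4.
Step 45. [r4c4∈{3}] r4c4 is down to just 3. So r4c4=3.
Step 46. [r2c9∈{6}] r2c9's peers cover all but 6, so r2c9=6.
Step 47. [r5c5∈{2}] r5c5's peers cover all but 2 ⇒ r5c5=2.
Step 48. [r5c7∈{7}] r5c7 is down to just 7, so r5c7=7.
Step 49. [r1c1∈{7}] only 7 remains possible at r1c1, so r1c1=7.

Answer: 7 3 4 6 9 2 1 8 5 / 1 2 9 5 8 3 4 7 6 / 6 8 5 1 4 7 9 3 2 / 2 1 7 3 5 4 6 9 8 / 3 4 6 8 2 9 7 5 1 / 9 5 8 7 6 1 2 4 3 / 5 6 1 9 7 8 3 2 4 / 4 9 3 2 1 5 8 6 7 / 8 7 2 4 3 6 5 1 9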